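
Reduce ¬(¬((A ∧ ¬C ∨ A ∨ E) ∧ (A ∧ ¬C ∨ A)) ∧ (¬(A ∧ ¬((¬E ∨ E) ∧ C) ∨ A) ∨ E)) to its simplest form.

A

¬(¬((A ∧ ¬C ∨ A ∨ E) ∧ (A ∧ ¬C ∨ A)) ∧ (¬(A ∧ ¬((¬E ∨ E) ∧ C) ∨ A) ∨ E))
= ¬(¬(A ∧ ¬C ∨ A) ∧ (¬(A ∧ ¬((¬E ∨ E) ∧ C) ∨ A) ∨ E))   (absorption)
= ¬(¬(A ∧ ¬C ∨ A) ∧ (¬(A ∧ ¬C ∨ A) ∨ E))   (complement / identity)
= ¬¬(A ∧ ¬C ∨ A)   (absorption)
= ¬¬A   (absorption)
= A   (double negation)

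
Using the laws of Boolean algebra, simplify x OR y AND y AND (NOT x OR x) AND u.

x OR y AND y AND (NOT x OR x) AND u
= x OR y AND y AND u   (complement / identity)
= x OR y AND u   (idempotence)

x OR y AND u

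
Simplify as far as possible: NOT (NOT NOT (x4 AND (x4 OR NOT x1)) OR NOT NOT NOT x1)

NOT x4 AND x1

NOT (NOT NOT (x4 AND (x4 OR NOT x1)) OR NOT NOT NOT x1)
= NOT (NOT NOT x4 OR NOT NOT NOT x1)   — absorption
= NOT (NOT NOT x4 OR NOT x1)   — double negation
= NOT x4 AND x1   — De Morgan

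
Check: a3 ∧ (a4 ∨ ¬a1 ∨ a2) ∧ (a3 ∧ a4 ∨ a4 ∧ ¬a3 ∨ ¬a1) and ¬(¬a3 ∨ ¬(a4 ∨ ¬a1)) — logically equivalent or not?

E1: a3 ∧ (a4 ∨ ¬a1 ∨ a2) ∧ (a3 ∧ a4 ∨ a4 ∧ ¬a3 ∨ ¬a1)
    = a3 ∧ (a4 ∨ ¬a1 ∨ a2) ∧ (a4 ∨ ¬a1)   — distribution
    = a3 ∧ (a4 ∨ ¬a1)   — absorption
E2: ¬(¬a3 ∨ ¬(a4 ∨ ¬a1))
    = a3 ∧ (a4 ∨ ¬a1)   — De Morgan
Both reduce to a3 ∧ (a4 ∨ ¬a1), so they are equivalent.

Yes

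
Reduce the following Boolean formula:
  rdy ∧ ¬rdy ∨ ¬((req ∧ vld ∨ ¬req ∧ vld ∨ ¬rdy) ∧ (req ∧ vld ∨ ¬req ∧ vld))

¬vld

rdy ∧ ¬rdy ∨ ¬((req ∧ vld ∨ ¬req ∧ vld ∨ ¬rdy) ∧ (req ∧ vld ∨ ¬req ∧ vld))
= rdy ∧ ¬rdy ∨ ¬(req ∧ vld ∨ ¬req ∧ vld)   (absorption)
= rdy ∧ ¬rdy ∨ ¬vld   (distribution)
= ¬vld   (complement / identity)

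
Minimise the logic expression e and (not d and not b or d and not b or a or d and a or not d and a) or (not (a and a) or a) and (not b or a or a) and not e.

e and (not d and not b or d and not b or a or d and a or not d and a) or (not (a and a) or a) and (not b or a or a) and not e
= e and (not d and not b or d and not b or a or a) or (not (a and a) or a) and (not b or a or a) and not e
= e and (not d and not b or d and not b or a or a) or (not a or a) and (not b or a or a) and not e
= e and (not b or a or a) or (not a or a) and (not b or a or a) and not e
= e and (not b or a or a) or (not b or a or a) and not e
= not b or a or a
= not b or a

not b or a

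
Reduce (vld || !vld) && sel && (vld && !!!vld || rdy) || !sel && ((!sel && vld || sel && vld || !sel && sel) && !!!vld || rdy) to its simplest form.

rdy

(vld || !vld) && sel && (vld && !!!vld || rdy) || !sel && ((!sel && vld || sel && vld || !sel && sel) && !!!vld || rdy)
= (vld || !vld) && sel && (vld && !!!vld || rdy) || !sel && ((!sel && vld || sel && vld) && !!!vld || rdy)   — complement / identity
= (vld || !vld) && sel && (vld && !!!vld || rdy) || !sel && (vld && !!!vld || rdy)   — distribution
= sel && (vld && !!!vld || rdy) || !sel && (vld && !!!vld || rdy)   — complement / identity
= vld && !!!vld || rdy   — distribution
= vld && !vld || rdy   — double negation
= rdy   — complement / identity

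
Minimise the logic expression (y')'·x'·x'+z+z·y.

y·x'+z

(y')'·x'·x'+z+z·y
= (y')'·x'·x'+z   (absorption)
= (y')'·x'+z   (idempotence)
= y·x'+z   (double negation)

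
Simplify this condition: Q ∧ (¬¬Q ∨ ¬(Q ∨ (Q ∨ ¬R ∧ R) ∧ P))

Q

Q ∧ (¬¬Q ∨ ¬(Q ∨ (Q ∨ ¬R ∧ R) ∧ P))
= Q ∧ (¬¬Q ∨ ¬(Q ∨ Q ∧ P))   (complement / identity)
= Q ∧ (Q ∨ ¬(Q ∨ Q ∧ P))   (double negation)
= Q ∧ (Q ∨ ¬Q)   (absorption)
= Q   (complement / identity)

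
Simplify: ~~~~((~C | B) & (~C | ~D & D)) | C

1

~~~~((~C | B) & (~C | ~D & D)) | C
= ~~~~((~C | B) & ~C) | C   [complement / identity]
= ~~~~~C | C   [absorption]
= ~~~C | C   [double negation]
= ~C | C   [double negation]
= 1   [complement]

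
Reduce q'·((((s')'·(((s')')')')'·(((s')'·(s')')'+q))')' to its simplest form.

q'·s'

q'·((((s')'·(((s')')')')'·(((s')'·(s')')'+q))')'
= q'·((((s')'·(s')')'·(((s')'·(s')')'+q))')'
= q'·((((s')'·(s')')')')'
= q'·((((s')')')')'
= q'·((s')')'
= q'·s'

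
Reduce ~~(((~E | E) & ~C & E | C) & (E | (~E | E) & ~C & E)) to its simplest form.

E

~~(((~E | E) & ~C & E | C) & (E | (~E | E) & ~C & E))
= ~~(C & E | (~E | E) & ~C & E)   (distribution)
= ~~(C & E | ~C & E)   (complement / identity)
= ~~E   (distribution)
= E   (double negation)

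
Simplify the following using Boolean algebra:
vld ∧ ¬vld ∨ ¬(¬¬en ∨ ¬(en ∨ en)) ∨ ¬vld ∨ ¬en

¬vld ∨ ¬en

vld ∧ ¬vld ∨ ¬(¬¬en ∨ ¬(en ∨ en)) ∨ ¬vld ∨ ¬en
= vld ∧ ¬vld ∨ ¬(¬¬en ∨ ¬en) ∨ ¬vld ∨ ¬en   (idempotence)
= ¬(¬¬en ∨ ¬en) ∨ ¬vld ∨ ¬en   (complement / identity)
= ¬en ∧ en ∨ ¬vld ∨ ¬en   (De Morgan)
= ¬vld ∨ ¬en   (complement / identity)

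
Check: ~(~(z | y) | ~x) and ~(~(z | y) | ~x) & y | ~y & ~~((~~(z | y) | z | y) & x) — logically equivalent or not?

Yes

E1: ~(~(z | y) | ~x)
    = (z | y) & x   (De Morgan)
E2: ~(~(z | y) | ~x) & y | ~y & ~~((~~(z | y) | z | y) & x)
    = ~(~(z | y) | ~x) & y | ~y & ~~((z | y | z | y) & x)   (double negation)
    = ~(~(z | y) | ~x) & y | ~y & (z | y | z | y) & x   (double negation)
    = ~(~(z | y) | ~x) & y | ~y & (z | y) & x   (idempotence)
    = (z | y) & x & y | ~y & (z | y) & x   (De Morgan)
    = (z | y) & x   (distribution)
Both reduce to (z | y) & x, so they are equivalent.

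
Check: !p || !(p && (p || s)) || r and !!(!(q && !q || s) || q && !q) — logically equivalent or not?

No

E1: !p || !(p && (p || s)) || r
    = !p || !p || r
    = !p || r
E2: !!(!(q && !q || s) || q && !q)
    = !!(!s || q && !q)
    = !s || q && !q
    = !s
These differ: at p=0, q=0, r=1, s=1, E1 = 1 but E2 = 0.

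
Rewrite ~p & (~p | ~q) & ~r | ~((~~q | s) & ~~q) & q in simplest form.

~p & (~p | ~q) & ~r | ~((~~q | s) & ~~q) & q
= ~p & ~r | ~((~~q | s) & ~~q) & q   [absorption]
= ~p & ~r | ~~~q & q   [absorption]
= ~p & ~r | ~q & q   [double negation]
= ~p & ~r   [complement / identity]

~p & ~r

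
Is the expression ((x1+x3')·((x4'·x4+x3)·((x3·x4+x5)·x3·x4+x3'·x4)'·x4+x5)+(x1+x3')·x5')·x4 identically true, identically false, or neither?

((x1+x3')·((x4'·x4+x3)·((x3·x4+x5)·x3·x4+x3'·x4)'·x4+x5)+(x1+x3')·x5')·x4
= ((x1+x3')·((x4'·x4+x3)·(x3·x4+x3'·x4)'·x4+x5)+(x1+x3')·x5')·x4   [absorption]
= ((x1+x3')·((x4'·x4+x3)·x4'·x4+x5)+(x1+x3')·x5')·x4   [distribution]
= ((x1+x3')·(x4'·x4+x5)+(x1+x3')·x5')·x4   [absorption]
= ((x1+x3')·x5+(x1+x3')·x5')·x4   [complement / identity]
= (x1+x3')·x4   [distribution]
This depends on x1, x3, x4, so it is not a constant.

neither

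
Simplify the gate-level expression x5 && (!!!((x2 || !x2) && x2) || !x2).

x5 && !x2

x5 && (!!!((x2 || !x2) && x2) || !x2)
= x5 && (!!!x2 || !x2)   (complement / identity)
= x5 && (!x2 || !x2)   (double negation)
= x5 && !x2   (idempotence)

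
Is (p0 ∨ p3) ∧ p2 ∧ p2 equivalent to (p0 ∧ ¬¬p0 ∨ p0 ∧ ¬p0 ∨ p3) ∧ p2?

Yes

E1: (p0 ∨ p3) ∧ p2 ∧ p2
    = (p0 ∨ p3) ∧ p2   — idempotence
E2: (p0 ∧ ¬¬p0 ∨ p0 ∧ ¬p0 ∨ p3) ∧ p2
    = (p0 ∧ p0 ∨ p0 ∧ ¬p0 ∨ p3) ∧ p2   — double negation
    = (p0 ∨ p3) ∧ p2   — distribution
Both reduce to (p0 ∨ p3) ∧ p2, so they are equivalent.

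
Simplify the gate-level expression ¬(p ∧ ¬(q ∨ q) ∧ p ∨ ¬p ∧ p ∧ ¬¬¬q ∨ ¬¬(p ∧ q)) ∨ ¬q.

¬p ∨ ¬q

¬(p ∧ ¬(q ∨ q) ∧ p ∨ ¬p ∧ p ∧ ¬¬¬q ∨ ¬¬(p ∧ q)) ∨ ¬q
= ¬(p ∧ ¬q ∧ p ∨ ¬p ∧ p ∧ ¬¬¬q ∨ ¬¬(p ∧ q)) ∨ ¬q   (idempotence)
= ¬(p ∧ ¬q ∧ p ∨ ¬p ∧ p ∧ ¬q ∨ ¬¬(p ∧ q)) ∨ ¬q   (double negation)
= ¬(p ∧ ¬q ∨ ¬¬(p ∧ q)) ∨ ¬q   (distribution)
= ¬(p ∧ ¬q ∨ p ∧ q) ∨ ¬q   (double negation)
= ¬p ∨ ¬q   (distribution)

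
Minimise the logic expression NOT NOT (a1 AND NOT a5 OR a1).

NOT NOT (a1 AND NOT a5 OR a1)
= a1 AND NOT a5 OR a1   [double negation]
= a1   [absorption]

a1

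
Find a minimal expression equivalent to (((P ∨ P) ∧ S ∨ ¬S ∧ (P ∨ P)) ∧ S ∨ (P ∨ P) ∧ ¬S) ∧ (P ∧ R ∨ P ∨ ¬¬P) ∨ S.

(((P ∨ P) ∧ S ∨ ¬S ∧ (P ∨ P)) ∧ S ∨ (P ∨ P) ∧ ¬S) ∧ (P ∧ R ∨ P ∨ ¬¬P) ∨ S
= ((P ∨ P) ∧ S ∨ (P ∨ P) ∧ ¬S) ∧ (P ∧ R ∨ P ∨ ¬¬P) ∨ S   — distribution
= ((P ∨ P) ∧ S ∨ (P ∨ P) ∧ ¬S) ∧ (P ∨ ¬¬P) ∨ S   — absorption
= (P ∨ P) ∧ (P ∨ ¬¬P) ∨ S   — distribution
= (P ∨ P) ∧ (P ∨ P) ∨ S   — double negation
= P ∨ P ∨ S   — idempotence
= P ∨ S   — idempotence

P ∨ S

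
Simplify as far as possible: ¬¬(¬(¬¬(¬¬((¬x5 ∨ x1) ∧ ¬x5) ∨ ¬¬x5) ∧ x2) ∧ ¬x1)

¬x2 ∧ ¬x1

¬¬(¬(¬¬(¬¬((¬x5 ∨ x1) ∧ ¬x5) ∨ ¬¬x5) ∧ x2) ∧ ¬x1)
= ¬¬(¬(¬¬(¬¬¬x5 ∨ ¬¬x5) ∧ x2) ∧ ¬x1)   [absorption]
= ¬¬(¬(¬(¬¬x5 ∧ ¬x5) ∧ x2) ∧ ¬x1)   [De Morgan]
= ¬¬(¬((¬x5 ∨ x5) ∧ x2) ∧ ¬x1)   [De Morgan]
= ¬((¬x5 ∨ x5) ∧ x2) ∧ ¬x1   [double negation]
= ¬x2 ∧ ¬x1   [complement / identity]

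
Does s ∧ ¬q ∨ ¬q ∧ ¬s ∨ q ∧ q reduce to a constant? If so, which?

yes, True

s ∧ ¬q ∨ ¬q ∧ ¬s ∨ q ∧ q
= s ∧ ¬q ∨ ¬q ∧ ¬s ∨ q   — idempotence
= ¬q ∨ q   — distribution
= True   — complement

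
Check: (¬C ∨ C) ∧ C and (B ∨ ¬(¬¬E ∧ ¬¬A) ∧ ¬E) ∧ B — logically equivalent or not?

E1: (¬C ∨ C) ∧ C
    = C
E2: (B ∨ ¬(¬¬E ∧ ¬¬A) ∧ ¬E) ∧ B
    = (B ∨ (¬E ∨ ¬A) ∧ ¬E) ∧ B
    = (B ∨ ¬E) ∧ B
    = B
These differ: at A=0, B=1, C=0, E=0, E1 = 0 but E2 = 1.

No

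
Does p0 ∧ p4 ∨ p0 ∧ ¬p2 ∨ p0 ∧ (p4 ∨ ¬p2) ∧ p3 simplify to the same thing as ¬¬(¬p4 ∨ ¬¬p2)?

No

E1: p0 ∧ p4 ∨ p0 ∧ ¬p2 ∨ p0 ∧ (p4 ∨ ¬p2) ∧ p3
    = p0 ∧ (p4 ∨ ¬p2) ∨ p0 ∧ (p4 ∨ ¬p2) ∧ p3
    = p0 ∧ (p4 ∨ ¬p2)
E2: ¬¬(¬p4 ∨ ¬¬p2)
    = ¬p4 ∨ ¬¬p2
    = ¬p4 ∨ p2
These differ: at p0=0, p2=1, p3=0, p4=0, E1 = 0 but E2 = 1.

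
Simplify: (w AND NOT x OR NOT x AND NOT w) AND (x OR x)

FALSE

(w AND NOT x OR NOT x AND NOT w) AND (x OR x)
= (w AND NOT x OR NOT x AND NOT w) AND x
= NOT x AND x
= FALSE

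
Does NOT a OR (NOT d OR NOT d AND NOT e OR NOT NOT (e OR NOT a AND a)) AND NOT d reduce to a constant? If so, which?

no

NOT a OR (NOT d OR NOT d AND NOT e OR NOT NOT (e OR NOT a AND a)) AND NOT d
= NOT a OR (NOT d OR NOT NOT (e OR NOT a AND a)) AND NOT d   (absorption)
= NOT a OR (NOT d OR e OR NOT a AND a) AND NOT d   (double negation)
= NOT a OR (NOT d OR e) AND NOT d   (complement / identity)
= NOT a OR NOT d   (absorption)
This depends on a, d, so it is not a constant.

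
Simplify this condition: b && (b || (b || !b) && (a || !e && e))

b && (b || (b || !b) && (a || !e && e))
= b && (b || a || !e && e)
= b && (b || a)
= b

b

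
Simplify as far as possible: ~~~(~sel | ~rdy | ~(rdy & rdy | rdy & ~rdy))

sel & rdy

~~~(~sel | ~rdy | ~(rdy & rdy | rdy & ~rdy))
= ~~~(~sel | ~rdy | ~rdy)   (distribution)
= ~(~sel | ~rdy | ~rdy)   (double negation)
= ~(~sel | ~rdy)   (idempotence)
= sel & rdy   (De Morgan)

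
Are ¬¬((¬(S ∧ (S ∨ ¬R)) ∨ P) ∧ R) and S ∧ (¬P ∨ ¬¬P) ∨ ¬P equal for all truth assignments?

No

E1: ¬¬((¬(S ∧ (S ∨ ¬R)) ∨ P) ∧ R)
    = ¬¬((¬S ∨ P) ∧ R)   [absorption]
    = (¬S ∨ P) ∧ R   [double negation]
E2: S ∧ (¬P ∨ ¬¬P) ∨ ¬P
    = S ∧ (¬P ∨ P) ∨ ¬P   [double negation]
    = S ∨ ¬P   [complement / identity]
These differ: at P=0, R=0, S=0, E1 = 0 but E2 = 1.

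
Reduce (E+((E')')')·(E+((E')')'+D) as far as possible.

(E+((E')')')·(E+((E')')'+D)
= E+((E')')'   [absorption]
= E+E'   [double negation]
= 1   [complement]

1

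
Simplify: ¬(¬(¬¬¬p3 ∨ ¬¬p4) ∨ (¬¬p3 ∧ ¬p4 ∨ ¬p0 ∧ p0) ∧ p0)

¬(¬(¬¬¬p3 ∨ ¬¬p4) ∨ (¬¬p3 ∧ ¬p4 ∨ ¬p0 ∧ p0) ∧ p0)
= ¬(¬¬p3 ∧ ¬p4 ∨ (¬¬p3 ∧ ¬p4 ∨ ¬p0 ∧ p0) ∧ p0)   [De Morgan]
= ¬(¬¬p3 ∧ ¬p4 ∨ ¬¬p3 ∧ ¬p4 ∧ p0)   [complement / identity]
= ¬(¬¬p3 ∧ ¬p4)   [absorption]
= ¬p3 ∨ p4   [De Morgan]

¬p3 ∨ p4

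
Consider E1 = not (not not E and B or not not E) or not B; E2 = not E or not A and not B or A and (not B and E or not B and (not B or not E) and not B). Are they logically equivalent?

E1: not (not not E and B or not not E) or not B
    = not not not E or not B
    = not E or not B
E2: not E or not A and not B or A and (not B and E or not B and (not B or not E) and not B)
    = not E or not A and not B or A and (not B and E or not B and not B)
    = not E or not A and not B or A and (not B and E or not B)
    = not E or not A and not B or A and not B
    = not E or not B
Both reduce to not E or not B, so they are equivalent.

Yes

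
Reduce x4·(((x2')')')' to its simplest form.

x4·x2

x4·(((x2')')')'
= x4·(x2')'
= x4·x2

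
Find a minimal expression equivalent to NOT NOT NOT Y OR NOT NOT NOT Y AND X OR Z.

NOT NOT NOT Y OR NOT NOT NOT Y AND X OR Z
= NOT NOT NOT Y OR Z   (absorption)
= NOT Y OR Z   (double negation)

NOT Y OR Z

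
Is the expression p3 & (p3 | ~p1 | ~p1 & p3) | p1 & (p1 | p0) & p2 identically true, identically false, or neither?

neither

p3 & (p3 | ~p1 | ~p1 & p3) | p1 & (p1 | p0) & p2
= p3 & (p3 | ~p1) | p1 & (p1 | p0) & p2   — absorption
= p3 & (p3 | ~p1) | p1 & p2   — absorption
= p3 | p1 & p2   — absorption
This depends on p1, p2, p3, so it is not a constant.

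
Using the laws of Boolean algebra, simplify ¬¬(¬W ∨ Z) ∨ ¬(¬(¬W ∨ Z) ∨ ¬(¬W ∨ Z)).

¬¬(¬W ∨ Z) ∨ ¬(¬(¬W ∨ Z) ∨ ¬(¬W ∨ Z))
= ¬¬(¬W ∨ Z) ∨ ¬¬(¬W ∨ Z)   — idempotence
= ¬¬(¬W ∨ Z)   — idempotence
= ¬W ∨ Z   — double negation

¬W ∨ Z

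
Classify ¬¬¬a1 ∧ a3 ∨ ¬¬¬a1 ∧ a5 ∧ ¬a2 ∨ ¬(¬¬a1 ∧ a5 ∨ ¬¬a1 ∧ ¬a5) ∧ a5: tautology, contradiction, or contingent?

¬¬¬a1 ∧ a3 ∨ ¬¬¬a1 ∧ a5 ∧ ¬a2 ∨ ¬(¬¬a1 ∧ a5 ∨ ¬¬a1 ∧ ¬a5) ∧ a5
= ¬¬¬a1 ∧ a3 ∨ ¬¬¬a1 ∧ a5 ∧ ¬a2 ∨ ¬¬¬a1 ∧ a5   [distribution]
= ¬¬¬a1 ∧ a3 ∨ ¬¬¬a1 ∧ a5   [absorption]
= (a3 ∨ a5) ∧ ¬¬¬a1   [distribution]
= (a3 ∨ a5) ∧ ¬a1   [double negation]
This depends on a1, a3, a5, so it is not a constant.

contingent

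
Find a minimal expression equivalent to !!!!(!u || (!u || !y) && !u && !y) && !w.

!!!!(!u || (!u || !y) && !u && !y) && !w
= !!!!(!u || !u && !y) && !w   — absorption
= !!!!!u && !w   — absorption
= !!!u && !w   — double negation
= !u && !w   — double negation

!u && !w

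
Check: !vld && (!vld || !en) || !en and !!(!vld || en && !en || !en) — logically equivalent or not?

Yes

E1: !vld && (!vld || !en) || !en
    = !vld || !en   (absorption)
E2: !!(!vld || en && !en || !en)
    = !vld || en && !en || !en   (double negation)
    = !vld || !en   (complement / identity)
Both reduce to !vld || !en, so they are equivalent.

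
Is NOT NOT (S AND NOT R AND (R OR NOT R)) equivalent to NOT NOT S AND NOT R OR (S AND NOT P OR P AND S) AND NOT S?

Yes

E1: NOT NOT (S AND NOT R AND (R OR NOT R))
    = NOT NOT (S AND NOT R)   [complement / identity]
    = S AND NOT R   [double negation]
E2: NOT NOT S AND NOT R OR (S AND NOT P OR P AND S) AND NOT S
    = NOT NOT S AND NOT R OR S AND NOT S   [distribution]
    = NOT NOT S AND NOT R   [complement / identity]
    = S AND NOT R   [double negation]
Both reduce to S AND NOT R, so they are equivalent.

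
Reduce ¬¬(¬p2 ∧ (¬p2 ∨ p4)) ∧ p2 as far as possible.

¬¬(¬p2 ∧ (¬p2 ∨ p4)) ∧ p2
= ¬¬¬p2 ∧ p2   (absorption)
= ¬p2 ∧ p2   (double negation)
= False   (complement)

False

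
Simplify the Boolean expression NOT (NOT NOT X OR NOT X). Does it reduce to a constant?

FALSE

NOT (NOT NOT X OR NOT X)
= NOT X AND X   — De Morgan
= FALSE   — complement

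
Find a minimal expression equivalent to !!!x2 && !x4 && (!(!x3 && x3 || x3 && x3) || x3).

!!!x2 && !x4 && (!(!x3 && x3 || x3 && x3) || x3)
= !!!x2 && !x4 && (!x3 || x3)
= !x2 && !x4 && (!x3 || x3)
= !x2 && !x4

!x2 && !x4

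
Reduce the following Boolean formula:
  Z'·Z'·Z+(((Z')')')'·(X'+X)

Z

Z'·Z'·Z+(((Z')')')'·(X'+X)
= Z'·Z'·Z+(((Z')')')'   [complement / identity]
= Z'·Z'·Z+(Z')'   [double negation]
= Z'·Z+(Z')'   [idempotence]
= Z'·Z+Z   [double negation]
= Z   [complement / identity]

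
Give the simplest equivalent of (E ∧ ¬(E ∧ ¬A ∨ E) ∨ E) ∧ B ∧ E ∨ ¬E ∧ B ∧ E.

B ∧ E

(E ∧ ¬(E ∧ ¬A ∨ E) ∨ E) ∧ B ∧ E ∨ ¬E ∧ B ∧ E
= (E ∧ ¬E ∨ E) ∧ B ∧ E ∨ ¬E ∧ B ∧ E   (absorption)
= E ∧ B ∧ E ∨ ¬E ∧ B ∧ E   (complement / identity)
= B ∧ E   (distribution)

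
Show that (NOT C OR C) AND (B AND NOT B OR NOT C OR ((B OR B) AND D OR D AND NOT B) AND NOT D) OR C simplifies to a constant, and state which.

(NOT C OR C) AND (B AND NOT B OR NOT C OR ((B OR B) AND D OR D AND NOT B) AND NOT D) OR C
= (NOT C OR C) AND (B AND NOT B OR NOT C OR (B AND D OR D AND NOT B) AND NOT D) OR C   [idempotence]
= (NOT C OR C) AND (B AND NOT B OR NOT C OR D AND NOT D) OR C   [distribution]
= (NOT C OR C) AND (B AND NOT B OR NOT C) OR C   [complement / identity]
= (NOT C OR C) AND NOT C OR C   [complement / identity]
= NOT C OR C   [complement / identity]
= TRUE   [complement]

TRUE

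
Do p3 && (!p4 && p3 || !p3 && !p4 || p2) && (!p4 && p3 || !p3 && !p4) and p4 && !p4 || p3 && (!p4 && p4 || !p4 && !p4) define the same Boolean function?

E1: p3 && (!p4 && p3 || !p3 && !p4 || p2) && (!p4 && p3 || !p3 && !p4)
    = p3 && (!p4 && p3 || !p3 && !p4)   [absorption]
    = p3 && !p4   [distribution]
E2: p4 && !p4 || p3 && (!p4 && p4 || !p4 && !p4)
    = p3 && (!p4 && p4 || !p4 && !p4)   [complement / identity]
    = p3 && !p4   [distribution]
Both reduce to p3 && !p4, so they are equivalent.

Yes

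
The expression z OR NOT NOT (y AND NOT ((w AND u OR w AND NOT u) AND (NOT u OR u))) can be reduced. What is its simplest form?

z OR NOT NOT (y AND NOT ((w AND u OR w AND NOT u) AND (NOT u OR u)))
= z OR NOT NOT (y AND NOT (w AND u OR w AND NOT u))   [complement / identity]
= z OR NOT NOT (y AND NOT w)   [distribution]
= z OR y AND NOT w   [double negation]

z OR y AND NOT w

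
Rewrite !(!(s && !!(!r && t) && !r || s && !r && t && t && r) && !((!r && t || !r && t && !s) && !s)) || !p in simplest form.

!r && t || !p

!(!(s && !!(!r && t) && !r || s && !r && t && t && r) && !((!r && t || !r && t && !s) && !s)) || !p
= s && !!(!r && t) && !r || s && !r && t && t && r || (!r && t || !r && t && !s) && !s || !p
= s && !!(!r && t) && !r || s && !r && t && r || (!r && t || !r && t && !s) && !s || !p
= s && !r && t && !r || s && !r && t && r || (!r && t || !r && t && !s) && !s || !p
= s && !r && t && !r || s && !r && t && r || !r && t && !s || !p
= s && !r && t || !r && t && !s || !p
= !r && t || !p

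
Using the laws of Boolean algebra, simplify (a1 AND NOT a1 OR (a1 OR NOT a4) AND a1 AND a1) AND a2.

a1 AND a2

(a1 AND NOT a1 OR (a1 OR NOT a4) AND a1 AND a1) AND a2
= (a1 AND NOT a1 OR a1 AND a1) AND a2   — absorption
= a1 AND a2   — distribution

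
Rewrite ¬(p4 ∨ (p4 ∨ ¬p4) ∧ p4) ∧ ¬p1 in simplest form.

¬p4 ∧ ¬p1

¬(p4 ∨ (p4 ∨ ¬p4) ∧ p4) ∧ ¬p1
= ¬(p4 ∨ p4) ∧ ¬p1   (complement / identity)
= ¬p4 ∧ ¬p1   (idempotence)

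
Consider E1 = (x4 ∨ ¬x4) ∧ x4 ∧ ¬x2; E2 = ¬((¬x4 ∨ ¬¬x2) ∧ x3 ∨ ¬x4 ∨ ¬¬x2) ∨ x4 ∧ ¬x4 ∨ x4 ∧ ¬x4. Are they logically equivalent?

E1: (x4 ∨ ¬x4) ∧ x4 ∧ ¬x2
    = x4 ∧ ¬x2   [complement / identity]
E2: ¬((¬x4 ∨ ¬¬x2) ∧ x3 ∨ ¬x4 ∨ ¬¬x2) ∨ x4 ∧ ¬x4 ∨ x4 ∧ ¬x4
    = ¬((¬x4 ∨ ¬¬x2) ∧ x3 ∨ ¬x4 ∨ ¬¬x2) ∨ x4 ∧ ¬x4   [complement / identity]
    = ¬(¬x4 ∨ ¬¬x2) ∨ x4 ∧ ¬x4   [absorption]
    = x4 ∧ ¬x2 ∨ x4 ∧ ¬x4   [De Morgan]
    = x4 ∧ ¬x2   [complement / identity]
Both reduce to x4 ∧ ¬x2, so they are equivalent.

Yes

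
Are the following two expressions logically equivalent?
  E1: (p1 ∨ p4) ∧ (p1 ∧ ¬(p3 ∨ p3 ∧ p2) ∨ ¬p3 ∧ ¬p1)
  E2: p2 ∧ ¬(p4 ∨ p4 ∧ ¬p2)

E1: (p1 ∨ p4) ∧ (p1 ∧ ¬(p3 ∨ p3 ∧ p2) ∨ ¬p3 ∧ ¬p1)
    = (p1 ∨ p4) ∧ (p1 ∧ ¬p3 ∨ ¬p3 ∧ ¬p1)   [absorption]
    = (p1 ∨ p4) ∧ ¬p3   [distribution]
E2: p2 ∧ ¬(p4 ∨ p4 ∧ ¬p2)
    = p2 ∧ ¬p4   [absorption]
These differ: at p1=0, p2=1, p3=0, p4=0, E1 = 0 but E2 = 1.

No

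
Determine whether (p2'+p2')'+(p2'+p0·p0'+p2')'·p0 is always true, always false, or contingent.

contingent

(p2'+p2')'+(p2'+p0·p0'+p2')'·p0
= (p2'+p2')'+(p2'+p2')'·p0   — complement / identity
= (p2'+p2')'   — absorption
= p2·p2   — De Morgan
= p2   — idempotence
This depends on p2, so it is not a constant.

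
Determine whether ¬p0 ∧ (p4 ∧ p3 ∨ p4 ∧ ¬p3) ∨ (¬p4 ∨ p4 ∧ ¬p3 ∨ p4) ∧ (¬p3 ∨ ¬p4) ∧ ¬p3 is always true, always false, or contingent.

¬p0 ∧ (p4 ∧ p3 ∨ p4 ∧ ¬p3) ∨ (¬p4 ∨ p4 ∧ ¬p3 ∨ p4) ∧ (¬p3 ∨ ¬p4) ∧ ¬p3
= ¬p0 ∧ p4 ∨ (¬p4 ∨ p4 ∧ ¬p3 ∨ p4) ∧ (¬p3 ∨ ¬p4) ∧ ¬p3   (distribution)
= ¬p0 ∧ p4 ∨ (¬p4 ∨ p4) ∧ (¬p3 ∨ ¬p4) ∧ ¬p3   (absorption)
= ¬p0 ∧ p4 ∨ (¬p3 ∨ ¬p4) ∧ ¬p3   (complement / identity)
= ¬p0 ∧ p4 ∨ ¬p3   (absorption)
This depends on p0, p3, p4, so it is not a constant.

contingent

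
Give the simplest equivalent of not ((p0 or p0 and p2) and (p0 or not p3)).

not ((p0 or p0 and p2) and (p0 or not p3))
= not (p0 and (p0 or not p3))   (absorption)
= not p0   (absorption)

not p0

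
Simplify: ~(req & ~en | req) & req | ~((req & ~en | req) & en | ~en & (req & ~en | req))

~(req & ~en | req) & req | ~((req & ~en | req) & en | ~en & (req & ~en | req))
= ~(req & ~en | req) & req | ~(req & ~en | req)
= ~(req & ~en | req)
= ~req

~req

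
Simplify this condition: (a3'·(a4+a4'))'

a3

(a3'·(a4+a4'))'
= (a3')'   (complement / identity)
= a3   (double negation)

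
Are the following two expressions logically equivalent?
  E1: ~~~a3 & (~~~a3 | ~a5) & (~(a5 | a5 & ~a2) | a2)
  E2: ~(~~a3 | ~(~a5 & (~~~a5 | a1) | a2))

Yes

E1: ~~~a3 & (~~~a3 | ~a5) & (~(a5 | a5 & ~a2) | a2)
    = ~~~a3 & (~(a5 | a5 & ~a2) | a2)
    = ~a3 & (~(a5 | a5 & ~a2) | a2)
    = ~a3 & (~a5 | a2)
E2: ~(~~a3 | ~(~a5 & (~~~a5 | a1) | a2))
    = ~(~~a3 | ~(~a5 & (~a5 | a1) | a2))
    = ~(~~a3 | ~(~a5 | a2))
    = ~a3 & (~a5 | a2)
Both reduce to ~a3 & (~a5 | a2), so they are equivalent.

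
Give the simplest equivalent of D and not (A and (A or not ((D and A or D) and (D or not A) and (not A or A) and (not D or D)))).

D and not A

D and not (A and (A or not ((D and A or D) and (D or not A) and (not A or A) and (not D or D))))
= D and not (A and (A or not (D and (D or not A) and (not A or A) and (not D or D))))   — absorption
= D and not (A and (A or not (D and (D or not A) and (not A or A))))   — complement / identity
= D and not (A and (A or not (D and (not A or A))))   — absorption
= D and not (A and (A or not D))   — complement / identity
= D and not A   — absorption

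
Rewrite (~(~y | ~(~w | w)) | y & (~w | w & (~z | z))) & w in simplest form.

(~(~y | ~(~w | w)) | y & (~w | w & (~z | z))) & w
= (y & (~w | w) | y & (~w | w & (~z | z))) & w
= (y & (~w | w) | y & (~w | w)) & w
= y & (~w | w) & w
= y & w

y & w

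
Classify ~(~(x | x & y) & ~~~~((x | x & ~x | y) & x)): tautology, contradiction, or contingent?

tautology

~(~(x | x & y) & ~~~~((x | x & ~x | y) & x))
= ~(~x & ~~~~((x | x & ~x | y) & x))   [absorption]
= ~(~x & ~~~~((x | y) & x))   [complement / identity]
= x | ~~~((x | y) & x)   [De Morgan]
= x | ~~~x   [absorption]
= x | ~x   [double negation]
= 1   [complement]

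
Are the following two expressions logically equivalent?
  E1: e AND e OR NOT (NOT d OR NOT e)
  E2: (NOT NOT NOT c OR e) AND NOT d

E1: e AND e OR NOT (NOT d OR NOT e)
    = e AND e OR d AND e   (De Morgan)
    = (e OR d) AND e   (distribution)
    = e   (absorption)
E2: (NOT NOT NOT c OR e) AND NOT d
    = (NOT c OR e) AND NOT d   (double negation)
These differ: at c=0, d=1, e=1, E1 = 1 but E2 = 0.

No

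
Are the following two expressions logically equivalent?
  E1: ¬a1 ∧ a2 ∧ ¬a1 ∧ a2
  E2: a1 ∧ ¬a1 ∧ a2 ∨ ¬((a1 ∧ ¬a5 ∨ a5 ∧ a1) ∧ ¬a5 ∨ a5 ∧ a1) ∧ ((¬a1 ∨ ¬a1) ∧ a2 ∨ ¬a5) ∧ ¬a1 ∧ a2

Yes

E1: ¬a1 ∧ a2 ∧ ¬a1 ∧ a2
    = ¬a1 ∧ a2
E2: a1 ∧ ¬a1 ∧ a2 ∨ ¬((a1 ∧ ¬a5 ∨ a5 ∧ a1) ∧ ¬a5 ∨ a5 ∧ a1) ∧ ((¬a1 ∨ ¬a1) ∧ a2 ∨ ¬a5) ∧ ¬a1 ∧ a2
    = a1 ∧ ¬a1 ∧ a2 ∨ ¬((a1 ∧ ¬a5 ∨ a5 ∧ a1) ∧ ¬a5 ∨ a5 ∧ a1) ∧ (¬a1 ∧ a2 ∨ ¬a5) ∧ ¬a1 ∧ a2
    = a1 ∧ ¬a1 ∧ a2 ∨ ¬(a1 ∧ ¬a5 ∨ a5 ∧ a1) ∧ (¬a1 ∧ a2 ∨ ¬a5) ∧ ¬a1 ∧ a2
    = a1 ∧ ¬a1 ∧ a2 ∨ ¬(a1 ∧ ¬a5 ∨ a5 ∧ a1) ∧ ¬a1 ∧ a2
    = a1 ∧ ¬a1 ∧ a2 ∨ ¬a1 ∧ ¬a1 ∧ a2
    = ¬a1 ∧ a2
Both reduce to ¬a1 ∧ a2, so they are equivalent.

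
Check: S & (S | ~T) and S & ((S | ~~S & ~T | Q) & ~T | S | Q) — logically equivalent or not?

E1: S & (S | ~T)
    = S
E2: S & ((S | ~~S & ~T | Q) & ~T | S | Q)
    = S & ((S | S & ~T | Q) & ~T | S | Q)
    = S & ((S | Q) & ~T | S | Q)
    = S & (S | Q)
    = S
Both reduce to S, so they are equivalent.

Yes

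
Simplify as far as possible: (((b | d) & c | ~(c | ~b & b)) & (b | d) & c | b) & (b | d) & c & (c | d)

(b | d) & c

(((b | d) & c | ~(c | ~b & b)) & (b | d) & c | b) & (b | d) & c & (c | d)
= (((b | d) & c | ~c) & (b | d) & c | b) & (b | d) & c & (c | d)   [complement / identity]
= (((b | d) & c | ~c) & (b | d) & c | b) & (b | d) & c   [absorption]
= ((b | d) & c | b) & (b | d) & c   [absorption]
= (b | d) & c   [absorption]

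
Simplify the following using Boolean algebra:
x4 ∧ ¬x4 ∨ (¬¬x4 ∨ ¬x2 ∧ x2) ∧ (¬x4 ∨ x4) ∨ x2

x4 ∨ x2

x4 ∧ ¬x4 ∨ (¬¬x4 ∨ ¬x2 ∧ x2) ∧ (¬x4 ∨ x4) ∨ x2
= x4 ∧ ¬x4 ∨ ¬¬x4 ∧ (¬x4 ∨ x4) ∨ x2   — complement / identity
= x4 ∧ ¬x4 ∨ ¬¬x4 ∨ x2   — complement / identity
= x4 ∧ ¬x4 ∨ x4 ∨ x2   — double negation
= x4 ∨ x2   — complement / identity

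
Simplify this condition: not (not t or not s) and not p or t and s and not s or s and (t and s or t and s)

not (not t or not s) and not p or t and s and not s or s and (t and s or t and s)
= not (not t or not s) and not p or t and s and not s or s and t and s
= t and s and not p or t and s and not s or s and t and s
= t and s and not p or t and s
= t and s

t and s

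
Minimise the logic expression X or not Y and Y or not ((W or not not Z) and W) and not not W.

X

X or not Y and Y or not ((W or not not Z) and W) and not not W
= X or not Y and Y or not ((W or Z) and W) and not not W   [double negation]
= X or not Y and Y or not W and not not W   [absorption]
= X or not Y and Y or not W and W   [double negation]
= X or not Y and Y   [complement / identity]
= X   [complement / identity]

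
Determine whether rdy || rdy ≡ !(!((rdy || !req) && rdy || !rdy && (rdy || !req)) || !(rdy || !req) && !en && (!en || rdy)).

E1: rdy || rdy
    = rdy   (idempotence)
E2: !(!((rdy || !req) && rdy || !rdy && (rdy || !req)) || !(rdy || !req) && !en && (!en || rdy))
    = !(!((rdy || !req) && rdy || !rdy && (rdy || !req)) || !(rdy || !req) && !en)   (absorption)
    = !(!(rdy || !req) || !(rdy || !req) && !en)   (distribution)
    = !!(rdy || !req)   (absorption)
    = rdy || !req   (double negation)
These differ: at en=0, rdy=0, req=0, E1 = 0 but E2 = 1.

No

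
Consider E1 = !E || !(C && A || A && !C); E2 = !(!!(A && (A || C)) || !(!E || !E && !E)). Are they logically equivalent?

No

E1: !E || !(C && A || A && !C)
    = !E || !A   [distribution]
E2: !(!!(A && (A || C)) || !(!E || !E && !E))
    = !(A && (A || C)) && (!E || !E && !E)   [De Morgan]
    = !(A && (A || C)) && (!E || !E)   [idempotence]
    = !A && (!E || !E)   [absorption]
    = !A && !E   [idempotence]
These differ: at A=0, C=0, E=1, E1 = 1 but E2 = 0.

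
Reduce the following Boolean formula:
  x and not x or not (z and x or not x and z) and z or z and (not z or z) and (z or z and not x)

x and not x or not (z and x or not x and z) and z or z and (not z or z) and (z or z and not x)
= x and not x or not (z and x or not x and z) and z or z and (not z or z) and z
= not (z and x or not x and z) and z or z and (not z or z) and z
= not z and z or z and (not z or z) and z
= not z and z or z and z
= z

z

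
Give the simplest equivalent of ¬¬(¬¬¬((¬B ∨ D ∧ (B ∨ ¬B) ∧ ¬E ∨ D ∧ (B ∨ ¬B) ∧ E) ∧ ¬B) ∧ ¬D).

B ∧ ¬D

¬¬(¬¬¬((¬B ∨ D ∧ (B ∨ ¬B) ∧ ¬E ∨ D ∧ (B ∨ ¬B) ∧ E) ∧ ¬B) ∧ ¬D)
= ¬¬¬((¬B ∨ D ∧ (B ∨ ¬B) ∧ ¬E ∨ D ∧ (B ∨ ¬B) ∧ E) ∧ ¬B) ∧ ¬D   [double negation]
= ¬¬¬((¬B ∨ D ∧ (B ∨ ¬B)) ∧ ¬B) ∧ ¬D   [distribution]
= ¬¬¬((¬B ∨ D) ∧ ¬B) ∧ ¬D   [complement / identity]
= ¬¬¬¬B ∧ ¬D   [absorption]
= ¬¬B ∧ ¬D   [double negation]
= B ∧ ¬D   [double negation]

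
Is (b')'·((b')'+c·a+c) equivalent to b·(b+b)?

Yes

E1: (b')'·((b')'+c·a+c)
    = (b')'·((b')'+c)   — absorption
    = (b')'   — absorption
    = b   — double negation
E2: b·(b+b)
    = b·b   — idempotence
    = b   — idempotence
Both reduce to b, so they are equivalent.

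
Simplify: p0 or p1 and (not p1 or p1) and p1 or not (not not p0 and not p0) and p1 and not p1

p0 or p1

p0 or p1 and (not p1 or p1) and p1 or not (not not p0 and not p0) and p1 and not p1
= p0 or p1 and (not p1 or p1) and p1 or (not p0 or p0) and p1 and not p1   (De Morgan)
= p0 or p1 and (not p1 or p1) and p1 or p1 and not p1   (complement / identity)
= p0 or p1 and p1 or p1 and not p1   (complement / identity)
= p0 or p1   (distribution)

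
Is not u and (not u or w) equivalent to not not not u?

Yes

E1: not u and (not u or w)
    = not u   (absorption)
E2: not not not u
    = not u   (double negation)
Both reduce to not u, so they are equivalent.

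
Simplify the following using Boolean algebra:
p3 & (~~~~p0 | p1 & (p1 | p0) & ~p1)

p3 & p0

p3 & (~~~~p0 | p1 & (p1 | p0) & ~p1)
= p3 & (~~~~p0 | p1 & ~p1)
= p3 & ~~~~p0
= p3 & ~~p0
= p3 & p0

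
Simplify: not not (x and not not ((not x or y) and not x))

not not (x and not not ((not x or y) and not x))
= x and not not ((not x or y) and not x)   (double negation)
= x and not not not x   (absorption)
= x and not x   (double negation)
= False   (complement)

False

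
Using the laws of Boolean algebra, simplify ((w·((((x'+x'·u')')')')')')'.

w·x'

((w·((((x'+x'·u')')')')')')'
= ((w·((((x')')')')')')'   — absorption
= ((w·((x')')')')'   — double negation
= w·((x')')'   — double negation
= w·x'   — double negation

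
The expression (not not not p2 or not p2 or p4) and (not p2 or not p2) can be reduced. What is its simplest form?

not p2

(not not not p2 or not p2 or p4) and (not p2 or not p2)
= (not p2 or not p2 or p4) and (not p2 or not p2)   [double negation]
= not p2 or not p2   [absorption]
= not p2   [idempotence]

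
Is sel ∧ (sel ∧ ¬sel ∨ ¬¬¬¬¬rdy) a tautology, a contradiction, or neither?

sel ∧ (sel ∧ ¬sel ∨ ¬¬¬¬¬rdy)
= sel ∧ (sel ∧ ¬sel ∨ ¬¬¬rdy)   [double negation]
= sel ∧ ¬¬¬rdy   [complement / identity]
= sel ∧ ¬rdy   [double negation]
This depends on rdy, sel, so it is not a constant.

neither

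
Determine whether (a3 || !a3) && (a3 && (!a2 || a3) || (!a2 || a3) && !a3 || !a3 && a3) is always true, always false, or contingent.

contingent

(a3 || !a3) && (a3 && (!a2 || a3) || (!a2 || a3) && !a3 || !a3 && a3)
= (a3 || !a3) && (a3 && (!a2 || a3) || (!a2 || a3) && !a3)
= (a3 || !a3) && (!a2 || a3)
= !a2 || a3
This depends on a2, a3, so it is not a constant.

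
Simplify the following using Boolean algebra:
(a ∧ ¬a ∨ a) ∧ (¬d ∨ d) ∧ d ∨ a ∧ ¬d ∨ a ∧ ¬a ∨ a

a

(a ∧ ¬a ∨ a) ∧ (¬d ∨ d) ∧ d ∨ a ∧ ¬d ∨ a ∧ ¬a ∨ a
= (a ∧ ¬a ∨ a) ∧ (¬d ∨ d) ∧ d ∨ a ∧ ¬d ∨ a   (complement / identity)
= (a ∧ ¬a ∨ a) ∧ d ∨ a ∧ ¬d ∨ a   (complement / identity)
= a ∧ d ∨ a ∧ ¬d ∨ a   (complement / identity)
= a ∨ a   (distribution)
= a   (idempotence)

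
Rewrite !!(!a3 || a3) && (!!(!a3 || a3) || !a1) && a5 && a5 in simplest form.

!!(!a3 || a3) && (!!(!a3 || a3) || !a1) && a5 && a5
= !!(!a3 || a3) && a5 && a5   (absorption)
= !!(!a3 || a3) && a5   (idempotence)
= (!a3 || a3) && a5   (double negation)
= a5   (complement / identity)

a5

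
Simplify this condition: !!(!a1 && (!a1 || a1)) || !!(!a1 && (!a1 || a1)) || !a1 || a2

!a1 || a2

!!(!a1 && (!a1 || a1)) || !!(!a1 && (!a1 || a1)) || !a1 || a2
= !!(!a1 && (!a1 || a1)) || !a1 || a2   (idempotence)
= !a1 && (!a1 || a1) || !a1 || a2   (double negation)
= !a1 || !a1 || a2   (complement / identity)
= !a1 || a2   (idempotence)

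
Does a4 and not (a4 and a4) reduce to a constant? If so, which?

yes, False

a4 and not (a4 and a4)
= a4 and not a4   [idempotence]
= False   [complement]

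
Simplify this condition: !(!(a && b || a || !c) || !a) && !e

!(!(a && b || a || !c) || !a) && !e
= !(!(a || !c) || !a) && !e   — absorption
= (a || !c) && a && !e   — De Morgan
= a && !e   — absorption

a && !e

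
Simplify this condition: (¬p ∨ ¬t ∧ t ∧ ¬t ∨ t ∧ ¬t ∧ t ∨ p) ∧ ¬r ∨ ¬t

¬r ∨ ¬t

(¬p ∨ ¬t ∧ t ∧ ¬t ∨ t ∧ ¬t ∧ t ∨ p) ∧ ¬r ∨ ¬t
= (¬p ∨ ¬t ∧ t ∨ p) ∧ ¬r ∨ ¬t   (distribution)
= (¬p ∨ p) ∧ ¬r ∨ ¬t   (complement / identity)
= ¬r ∨ ¬t   (complement / identity)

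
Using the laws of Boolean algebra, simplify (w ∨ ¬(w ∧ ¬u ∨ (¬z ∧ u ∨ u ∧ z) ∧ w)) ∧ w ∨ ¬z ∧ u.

w ∨ ¬z ∧ u

(w ∨ ¬(w ∧ ¬u ∨ (¬z ∧ u ∨ u ∧ z) ∧ w)) ∧ w ∨ ¬z ∧ u
= (w ∨ ¬(w ∧ ¬u ∨ u ∧ w)) ∧ w ∨ ¬z ∧ u   — distribution
= (w ∨ ¬w) ∧ w ∨ ¬z ∧ u   — distribution
= w ∨ ¬z ∧ u   — complement / identity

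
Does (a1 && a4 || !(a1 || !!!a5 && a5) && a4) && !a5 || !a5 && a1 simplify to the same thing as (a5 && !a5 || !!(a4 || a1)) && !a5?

Yes

E1: (a1 && a4 || !(a1 || !!!a5 && a5) && a4) && !a5 || !a5 && a1
    = (a1 && a4 || !(a1 || !a5 && a5) && a4) && !a5 || !a5 && a1   — double negation
    = (a1 && a4 || !a1 && a4) && !a5 || !a5 && a1   — complement / identity
    = a4 && !a5 || !a5 && a1   — distribution
    = (a4 || a1) && !a5   — distribution
E2: (a5 && !a5 || !!(a4 || a1)) && !a5
    = !!(a4 || a1) && !a5   — complement / identity
    = (a4 || a1) && !a5   — double negation
Both reduce to (a4 || a1) && !a5, so they are equivalent.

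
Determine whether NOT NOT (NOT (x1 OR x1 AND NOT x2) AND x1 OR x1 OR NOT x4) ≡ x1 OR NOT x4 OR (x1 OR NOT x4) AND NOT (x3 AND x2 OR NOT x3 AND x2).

Yes

E1: NOT NOT (NOT (x1 OR x1 AND NOT x2) AND x1 OR x1 OR NOT x4)
    = NOT NOT (NOT x1 AND x1 OR x1 OR NOT x4)   — absorption
    = NOT x1 AND x1 OR x1 OR NOT x4   — double negation
    = x1 OR NOT x4   — complement / identity
E2: x1 OR NOT x4 OR (x1 OR NOT x4) AND NOT (x3 AND x2 OR NOT x3 AND x2)
    = x1 OR NOT x4 OR (x1 OR NOT x4) AND NOT x2   — distribution
    = x1 OR NOT x4   — absorption
Both reduce to x1 OR NOT x4, so they are equivalent.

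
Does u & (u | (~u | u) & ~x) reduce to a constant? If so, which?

u & (u | (~u | u) & ~x)
= u & (u | ~x)
= u
This depends on u, so it is not a constant.

no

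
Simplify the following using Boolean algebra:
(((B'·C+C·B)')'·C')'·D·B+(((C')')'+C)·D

D

(((B'·C+C·B)')'·C')'·D·B+(((C')')'+C)·D
= (((B'·C+C·B)')'·C')'·D·B+(C'+C)·D
= ((C')'·C')'·D·B+(C'+C)·D
= (C'+C)·D·B+(C'+C)·D
= (C'+C)·D
= D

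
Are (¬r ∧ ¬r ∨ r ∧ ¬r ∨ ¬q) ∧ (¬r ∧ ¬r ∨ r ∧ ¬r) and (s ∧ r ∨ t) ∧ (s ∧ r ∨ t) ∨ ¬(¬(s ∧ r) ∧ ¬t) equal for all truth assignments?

No

E1: (¬r ∧ ¬r ∨ r ∧ ¬r ∨ ¬q) ∧ (¬r ∧ ¬r ∨ r ∧ ¬r)
    = ¬r ∧ ¬r ∨ r ∧ ¬r
    = ¬r
E2: (s ∧ r ∨ t) ∧ (s ∧ r ∨ t) ∨ ¬(¬(s ∧ r) ∧ ¬t)
    = s ∧ r ∨ t ∨ ¬(¬(s ∧ r) ∧ ¬t)
    = s ∧ r ∨ t ∨ s ∧ r ∨ t
    = s ∧ r ∨ t
These differ: at q=0, r=0, s=1, t=0, E1 = 1 but E2 = 0.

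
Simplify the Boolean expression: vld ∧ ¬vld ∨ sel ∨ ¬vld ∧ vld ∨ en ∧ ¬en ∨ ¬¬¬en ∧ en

sel

vld ∧ ¬vld ∨ sel ∨ ¬vld ∧ vld ∨ en ∧ ¬en ∨ ¬¬¬en ∧ en
= sel ∨ ¬vld ∧ vld ∨ en ∧ ¬en ∨ ¬¬¬en ∧ en   — complement / identity
= sel ∨ ¬vld ∧ vld ∨ ¬¬¬en ∧ en   — complement / identity
= sel ∨ ¬vld ∧ vld ∨ ¬en ∧ en   — double negation
= sel ∨ ¬en ∧ en   — complement / identity
= sel   — complement / identity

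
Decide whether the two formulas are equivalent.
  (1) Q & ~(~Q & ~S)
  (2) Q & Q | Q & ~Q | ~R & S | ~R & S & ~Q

E1: Q & ~(~Q & ~S)
    = Q & (Q | S)   (De Morgan)
    = Q   (absorption)
E2: Q & Q | Q & ~Q | ~R & S | ~R & S & ~Q
    = Q | ~R & S | ~R & S & ~Q   (distribution)
    = Q | ~R & S   (absorption)
These differ: at Q=0, R=0, S=1, E1 = 0 but E2 = 1.

No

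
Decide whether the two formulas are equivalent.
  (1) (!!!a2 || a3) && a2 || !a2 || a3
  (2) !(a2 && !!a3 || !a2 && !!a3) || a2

No

E1: (!!!a2 || a3) && a2 || !a2 || a3
    = (!a2 || a3) && a2 || !a2 || a3
    = !a2 || a3
E2: !(a2 && !!a3 || !a2 && !!a3) || a2
    = !!!a3 || a2
    = !a3 || a2
These differ: at a2=0, a3=1, E1 = 1 but E2 = 0.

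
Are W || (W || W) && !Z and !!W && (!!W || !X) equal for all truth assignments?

E1: W || (W || W) && !Z
    = W || W && !Z   — idempotence
    = W   — absorption
E2: !!W && (!!W || !X)
    = !!W   — absorption
    = W   — double negation
Both reduce to W, so they are equivalent.

Yes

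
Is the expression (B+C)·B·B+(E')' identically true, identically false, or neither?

(B+C)·B·B+(E')'
= B·B+(E')'
= B+(E')'
= B+E
This depends on B, E, so it is not a constant.

neither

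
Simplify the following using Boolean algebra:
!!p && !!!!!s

!!p && !!!!!s
= p && !!!!!s   [double negation]
= p && !!!s   [double negation]
= p && !s   [double negation]

p && !s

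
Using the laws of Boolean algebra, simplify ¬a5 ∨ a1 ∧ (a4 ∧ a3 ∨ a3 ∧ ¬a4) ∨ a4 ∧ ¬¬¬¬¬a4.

¬a5 ∨ a1 ∧ (a4 ∧ a3 ∨ a3 ∧ ¬a4) ∨ a4 ∧ ¬¬¬¬¬a4
= ¬a5 ∨ a1 ∧ (a4 ∧ a3 ∨ a3 ∧ ¬a4) ∨ a4 ∧ ¬¬¬a4   — double negation
= ¬a5 ∨ a1 ∧ a3 ∨ a4 ∧ ¬¬¬a4   — distribution
= ¬a5 ∨ a1 ∧ a3 ∨ a4 ∧ ¬a4   — double negation
= ¬a5 ∨ a1 ∧ a3   — complement / identity

¬a5 ∨ a1 ∧ a3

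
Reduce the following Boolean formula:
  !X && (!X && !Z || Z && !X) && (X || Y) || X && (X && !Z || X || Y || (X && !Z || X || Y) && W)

!X && (!X && !Z || Z && !X) && (X || Y) || X && (X && !Z || X || Y || (X && !Z || X || Y) && W)
= !X && !X && (X || Y) || X && (X && !Z || X || Y || (X && !Z || X || Y) && W)   (distribution)
= !X && !X && (X || Y) || X && (X && !Z || X || Y)   (absorption)
= !X && (X || Y) || X && (X && !Z || X || Y)   (idempotence)
= !X && (X || Y) || X && (X || Y)   (absorption)
= X || Y   (distribution)

X || Y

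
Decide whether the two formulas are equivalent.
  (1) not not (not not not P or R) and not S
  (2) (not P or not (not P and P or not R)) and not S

Yes

E1: not not (not not not P or R) and not S
    = (not not not P or R) and not S   [double negation]
    = (not P or R) and not S   [double negation]
E2: (not P or not (not P and P or not R)) and not S
    = (not P or not not R) and not S   [complement / identity]
    = (not P or R) and not S   [double negation]
Both reduce to (not P or R) and not S, so they are equivalent.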